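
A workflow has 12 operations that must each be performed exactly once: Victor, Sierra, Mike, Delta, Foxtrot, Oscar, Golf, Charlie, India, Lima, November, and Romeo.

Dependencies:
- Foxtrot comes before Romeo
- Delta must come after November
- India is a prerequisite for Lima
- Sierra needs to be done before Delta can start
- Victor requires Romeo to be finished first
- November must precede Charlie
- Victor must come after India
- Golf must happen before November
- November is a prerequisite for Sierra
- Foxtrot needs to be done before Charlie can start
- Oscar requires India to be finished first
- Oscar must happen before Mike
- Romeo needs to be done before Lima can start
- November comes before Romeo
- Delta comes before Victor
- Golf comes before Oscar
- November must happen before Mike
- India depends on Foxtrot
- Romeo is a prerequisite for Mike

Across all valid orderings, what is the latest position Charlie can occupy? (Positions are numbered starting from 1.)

12

Nothing depends on Charlie, so it can be the final operation, position 12.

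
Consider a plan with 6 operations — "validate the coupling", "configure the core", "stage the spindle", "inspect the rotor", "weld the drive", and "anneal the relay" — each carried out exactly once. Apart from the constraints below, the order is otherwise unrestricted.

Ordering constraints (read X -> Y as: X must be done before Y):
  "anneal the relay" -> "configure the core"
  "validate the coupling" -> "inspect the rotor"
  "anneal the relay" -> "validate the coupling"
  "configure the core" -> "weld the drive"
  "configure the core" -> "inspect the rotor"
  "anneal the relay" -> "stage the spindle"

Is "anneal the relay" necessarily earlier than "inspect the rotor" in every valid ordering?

Yes

Following the dependencies: "anneal the relay" → "validate the coupling" → "inspect the rotor".
So "anneal the relay" must precede "inspect the rotor" in any valid ordering.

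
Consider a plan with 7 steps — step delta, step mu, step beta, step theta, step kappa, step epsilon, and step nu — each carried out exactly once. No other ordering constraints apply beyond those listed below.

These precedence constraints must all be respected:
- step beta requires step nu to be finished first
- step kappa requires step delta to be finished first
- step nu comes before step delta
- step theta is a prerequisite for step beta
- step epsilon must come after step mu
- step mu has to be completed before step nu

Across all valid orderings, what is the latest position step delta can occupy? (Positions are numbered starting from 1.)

6

Following the constraints forward from step delta, its only required successor is step kappa.
With 1 mandatory successor out of 7 steps total, the latest slot for step delta is 7−1 = 6, and it's reachable by doing all non-successors before step delta.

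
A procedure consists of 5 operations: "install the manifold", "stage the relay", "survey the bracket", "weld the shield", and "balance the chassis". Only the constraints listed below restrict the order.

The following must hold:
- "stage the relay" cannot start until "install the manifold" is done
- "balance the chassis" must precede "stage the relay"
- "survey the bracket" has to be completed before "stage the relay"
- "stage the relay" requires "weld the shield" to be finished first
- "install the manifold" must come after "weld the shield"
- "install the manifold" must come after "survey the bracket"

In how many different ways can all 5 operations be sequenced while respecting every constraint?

8

The operations with no prerequisites are "survey the bracket", "weld the shield", "balance the chassis"; any of them can be placed first.
Counting all ways to extend the partial order to a total order gives 8.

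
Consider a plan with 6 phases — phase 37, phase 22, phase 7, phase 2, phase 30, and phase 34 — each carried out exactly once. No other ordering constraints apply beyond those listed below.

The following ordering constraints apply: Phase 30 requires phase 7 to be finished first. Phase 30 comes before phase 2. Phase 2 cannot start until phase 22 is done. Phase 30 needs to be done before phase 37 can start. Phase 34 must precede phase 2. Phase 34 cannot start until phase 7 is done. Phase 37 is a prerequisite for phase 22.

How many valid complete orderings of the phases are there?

Phase 7 is the only phase with nothing required before it, so every ordering starts there.
Enumerating by repeatedly choosing an available phase (one whose prerequisites are all placed) gives 4 distinct complete orderings.

4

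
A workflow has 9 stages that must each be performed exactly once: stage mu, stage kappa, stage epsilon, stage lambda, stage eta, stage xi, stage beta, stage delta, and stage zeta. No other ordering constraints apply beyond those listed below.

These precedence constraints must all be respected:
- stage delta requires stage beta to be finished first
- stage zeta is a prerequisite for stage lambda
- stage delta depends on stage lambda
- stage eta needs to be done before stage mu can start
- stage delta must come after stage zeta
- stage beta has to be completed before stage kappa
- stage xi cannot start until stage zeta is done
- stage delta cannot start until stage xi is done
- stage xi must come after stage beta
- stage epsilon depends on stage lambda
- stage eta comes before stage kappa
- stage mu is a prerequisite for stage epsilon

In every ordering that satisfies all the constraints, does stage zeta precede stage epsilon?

Yes

Chaining the stated constraints: stage zeta → stage lambda → stage epsilon.
That forces stage zeta before stage epsilon in every valid schedule.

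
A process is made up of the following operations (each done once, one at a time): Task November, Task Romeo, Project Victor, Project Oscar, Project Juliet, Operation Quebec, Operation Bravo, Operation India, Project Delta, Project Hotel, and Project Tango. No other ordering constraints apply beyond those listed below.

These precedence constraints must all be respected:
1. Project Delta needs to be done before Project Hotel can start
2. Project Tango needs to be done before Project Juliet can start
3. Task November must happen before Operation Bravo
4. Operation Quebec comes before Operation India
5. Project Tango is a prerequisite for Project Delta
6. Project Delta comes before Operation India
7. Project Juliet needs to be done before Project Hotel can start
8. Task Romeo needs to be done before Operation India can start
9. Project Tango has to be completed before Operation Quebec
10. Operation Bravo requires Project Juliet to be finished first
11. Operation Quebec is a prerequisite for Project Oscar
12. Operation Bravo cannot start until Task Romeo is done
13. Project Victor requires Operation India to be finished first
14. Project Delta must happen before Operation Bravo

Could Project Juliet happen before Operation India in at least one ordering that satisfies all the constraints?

The constraints leave Project Juliet and Operation India unordered relative to each other; nothing requires Operation India earlier.
So a valid ordering placing Project Juliet earlier than Operation India exists.

Yes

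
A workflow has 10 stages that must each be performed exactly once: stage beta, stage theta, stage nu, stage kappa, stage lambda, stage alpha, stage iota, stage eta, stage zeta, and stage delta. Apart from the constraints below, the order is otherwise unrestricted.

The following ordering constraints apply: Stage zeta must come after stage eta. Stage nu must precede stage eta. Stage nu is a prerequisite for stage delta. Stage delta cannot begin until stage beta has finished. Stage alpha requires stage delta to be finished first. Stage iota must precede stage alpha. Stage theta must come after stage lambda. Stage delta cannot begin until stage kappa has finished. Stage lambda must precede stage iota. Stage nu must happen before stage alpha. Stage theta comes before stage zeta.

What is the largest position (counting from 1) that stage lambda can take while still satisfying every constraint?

The stages that are forced after stage lambda, directly or by a chain of constraints, are stage theta, stage alpha, stage iota, stage zeta. That's 4 stages.
With 4 mandatory successors out of 10 stages total, the latest slot for stage lambda is 10−4 = 6, and it's reachable by doing all non-successors before stage lambda.

6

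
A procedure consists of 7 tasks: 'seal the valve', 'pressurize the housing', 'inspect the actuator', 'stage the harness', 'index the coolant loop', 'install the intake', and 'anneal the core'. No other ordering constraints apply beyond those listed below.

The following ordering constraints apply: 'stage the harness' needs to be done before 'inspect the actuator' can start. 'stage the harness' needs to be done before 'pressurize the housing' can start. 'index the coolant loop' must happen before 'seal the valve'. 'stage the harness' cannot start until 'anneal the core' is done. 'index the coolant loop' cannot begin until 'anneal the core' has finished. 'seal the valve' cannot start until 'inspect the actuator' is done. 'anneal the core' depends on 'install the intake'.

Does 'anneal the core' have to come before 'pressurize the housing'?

Yes

There is a constraint chain 'anneal the core' → 'stage the harness' → 'pressurize the housing'.
That forces 'anneal the core' before 'pressurize the housing' in every valid schedule.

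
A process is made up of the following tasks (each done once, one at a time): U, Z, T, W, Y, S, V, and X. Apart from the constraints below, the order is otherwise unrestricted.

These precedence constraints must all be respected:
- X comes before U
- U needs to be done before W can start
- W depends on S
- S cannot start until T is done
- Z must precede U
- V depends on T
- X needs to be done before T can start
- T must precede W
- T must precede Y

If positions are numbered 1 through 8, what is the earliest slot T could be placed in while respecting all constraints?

The only task forced before T (directly or transitively) is X.
So at minimum 1 task comes before T, putting T no earlier than position 2. That position is achievable by scheduling exactly that predecessor first.

2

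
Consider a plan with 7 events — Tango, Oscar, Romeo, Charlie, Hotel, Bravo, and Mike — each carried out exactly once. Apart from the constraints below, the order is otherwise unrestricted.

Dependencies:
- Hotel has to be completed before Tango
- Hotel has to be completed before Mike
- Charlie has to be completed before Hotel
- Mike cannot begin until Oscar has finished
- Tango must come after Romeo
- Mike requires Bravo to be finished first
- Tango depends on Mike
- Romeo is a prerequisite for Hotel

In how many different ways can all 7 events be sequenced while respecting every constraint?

The events with no prerequisites are Oscar, Romeo, Charlie, Bravo; any of them can be placed first.
Enumerating by repeatedly choosing an available event (one whose prerequisites are all placed) gives 40 distinct complete orderings.

40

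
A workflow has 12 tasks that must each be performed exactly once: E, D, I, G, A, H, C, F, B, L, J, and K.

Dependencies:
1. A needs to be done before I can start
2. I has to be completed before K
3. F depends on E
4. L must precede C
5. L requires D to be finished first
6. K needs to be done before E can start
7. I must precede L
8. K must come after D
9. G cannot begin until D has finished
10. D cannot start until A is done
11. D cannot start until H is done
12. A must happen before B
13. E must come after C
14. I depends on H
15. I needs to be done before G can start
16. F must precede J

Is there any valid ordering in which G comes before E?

Yes

No chain of constraints runs from E to G, so E is not required to come first.
So a valid ordering placing G earlier than E exists.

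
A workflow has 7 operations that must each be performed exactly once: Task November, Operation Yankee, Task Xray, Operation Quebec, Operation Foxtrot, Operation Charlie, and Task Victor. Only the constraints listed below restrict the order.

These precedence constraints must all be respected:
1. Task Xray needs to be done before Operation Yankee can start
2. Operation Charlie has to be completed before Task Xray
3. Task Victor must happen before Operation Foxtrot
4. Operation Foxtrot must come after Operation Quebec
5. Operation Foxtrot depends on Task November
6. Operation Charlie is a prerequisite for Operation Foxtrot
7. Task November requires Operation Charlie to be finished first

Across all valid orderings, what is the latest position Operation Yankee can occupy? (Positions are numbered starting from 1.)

Nothing depends on Operation Yankee, so it can be the final operation, position 7.

7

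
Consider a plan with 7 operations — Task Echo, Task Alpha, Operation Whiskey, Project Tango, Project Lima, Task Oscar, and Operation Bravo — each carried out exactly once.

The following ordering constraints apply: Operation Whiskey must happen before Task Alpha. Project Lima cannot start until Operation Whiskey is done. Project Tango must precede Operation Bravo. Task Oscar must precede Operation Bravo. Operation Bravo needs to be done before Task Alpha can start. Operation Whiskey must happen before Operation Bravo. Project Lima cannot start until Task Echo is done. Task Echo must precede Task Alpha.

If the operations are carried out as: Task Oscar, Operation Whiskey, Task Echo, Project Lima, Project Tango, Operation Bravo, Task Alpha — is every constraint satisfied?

Yes

Every stated constraint is respected: Task Oscar sits at position 1, ahead of Operation Bravo at position 6, and each of the other listed pairs likewise has the predecessor earlier in the sequence.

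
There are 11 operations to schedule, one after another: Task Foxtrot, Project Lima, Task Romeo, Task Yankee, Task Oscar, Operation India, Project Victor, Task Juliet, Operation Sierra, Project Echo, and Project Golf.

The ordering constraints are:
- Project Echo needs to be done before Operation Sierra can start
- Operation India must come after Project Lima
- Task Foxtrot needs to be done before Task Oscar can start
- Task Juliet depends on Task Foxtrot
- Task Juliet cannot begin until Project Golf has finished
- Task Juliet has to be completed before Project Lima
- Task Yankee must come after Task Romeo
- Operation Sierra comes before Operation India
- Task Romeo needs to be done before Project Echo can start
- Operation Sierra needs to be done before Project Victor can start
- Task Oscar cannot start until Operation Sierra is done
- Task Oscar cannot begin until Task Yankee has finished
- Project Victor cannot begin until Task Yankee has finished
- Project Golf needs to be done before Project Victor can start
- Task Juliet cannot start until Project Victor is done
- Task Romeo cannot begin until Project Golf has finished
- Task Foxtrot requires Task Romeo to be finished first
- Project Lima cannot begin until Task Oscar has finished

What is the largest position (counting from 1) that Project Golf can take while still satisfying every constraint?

1

The operations that are forced after Project Golf, directly or by a chain of constraints, are Task Foxtrot, Project Lima, Task Romeo, Task Yankee, Task Oscar, Operation India, Project Victor, Task Juliet, Operation Sierra, Project Echo. That's 10 operations.
With 10 mandatory successors out of 11 operations total, the latest slot for Project Golf is 11−10 = 1, and it's reachable by doing all non-successors before Project Golf.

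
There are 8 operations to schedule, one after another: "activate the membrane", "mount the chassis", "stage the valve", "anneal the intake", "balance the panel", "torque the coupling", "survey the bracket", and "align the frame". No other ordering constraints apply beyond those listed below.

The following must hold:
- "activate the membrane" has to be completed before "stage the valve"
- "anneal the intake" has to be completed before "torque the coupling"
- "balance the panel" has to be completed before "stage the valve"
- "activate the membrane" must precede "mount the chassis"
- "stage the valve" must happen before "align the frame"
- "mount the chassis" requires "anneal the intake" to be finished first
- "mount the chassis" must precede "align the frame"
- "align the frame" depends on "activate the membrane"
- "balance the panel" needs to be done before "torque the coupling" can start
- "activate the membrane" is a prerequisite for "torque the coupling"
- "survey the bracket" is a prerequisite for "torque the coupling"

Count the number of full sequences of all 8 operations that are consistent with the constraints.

4 operations have no prerequisites ("activate the membrane", "anneal the intake", "balance the panel", "survey the bracket"), so any of them could come first.
Counting all ways to extend the partial order to a total order gives 336.

336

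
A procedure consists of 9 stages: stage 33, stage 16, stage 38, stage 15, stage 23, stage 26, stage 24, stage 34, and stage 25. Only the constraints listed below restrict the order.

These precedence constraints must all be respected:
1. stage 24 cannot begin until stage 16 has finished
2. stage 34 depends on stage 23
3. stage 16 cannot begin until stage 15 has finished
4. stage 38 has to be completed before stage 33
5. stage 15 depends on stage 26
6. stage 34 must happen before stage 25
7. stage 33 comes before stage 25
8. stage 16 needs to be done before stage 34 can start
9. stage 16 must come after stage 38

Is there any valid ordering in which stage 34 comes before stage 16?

No

Following stage 16 → stage 34, stage 16 must precede stage 34 in every valid ordering.
So no valid ordering can have stage 34 before stage 16.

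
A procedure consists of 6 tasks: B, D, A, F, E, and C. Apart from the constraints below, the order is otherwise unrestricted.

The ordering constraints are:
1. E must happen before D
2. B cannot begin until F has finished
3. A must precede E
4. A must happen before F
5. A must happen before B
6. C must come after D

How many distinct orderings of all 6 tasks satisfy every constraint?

Only A has no prerequisites, so it must go first.
Counting all ways to extend the partial order to a total order gives 10.

10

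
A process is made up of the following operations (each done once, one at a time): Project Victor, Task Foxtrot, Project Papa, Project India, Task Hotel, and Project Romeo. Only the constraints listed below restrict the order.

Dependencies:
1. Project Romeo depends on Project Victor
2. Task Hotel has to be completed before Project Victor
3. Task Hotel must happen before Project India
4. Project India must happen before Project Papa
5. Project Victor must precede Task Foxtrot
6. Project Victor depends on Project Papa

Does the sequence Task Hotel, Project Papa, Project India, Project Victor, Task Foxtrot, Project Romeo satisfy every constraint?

In the proposed order, Project Papa appears before Project India.
That contradicts the constraint that Project India must precede Project Papa.

No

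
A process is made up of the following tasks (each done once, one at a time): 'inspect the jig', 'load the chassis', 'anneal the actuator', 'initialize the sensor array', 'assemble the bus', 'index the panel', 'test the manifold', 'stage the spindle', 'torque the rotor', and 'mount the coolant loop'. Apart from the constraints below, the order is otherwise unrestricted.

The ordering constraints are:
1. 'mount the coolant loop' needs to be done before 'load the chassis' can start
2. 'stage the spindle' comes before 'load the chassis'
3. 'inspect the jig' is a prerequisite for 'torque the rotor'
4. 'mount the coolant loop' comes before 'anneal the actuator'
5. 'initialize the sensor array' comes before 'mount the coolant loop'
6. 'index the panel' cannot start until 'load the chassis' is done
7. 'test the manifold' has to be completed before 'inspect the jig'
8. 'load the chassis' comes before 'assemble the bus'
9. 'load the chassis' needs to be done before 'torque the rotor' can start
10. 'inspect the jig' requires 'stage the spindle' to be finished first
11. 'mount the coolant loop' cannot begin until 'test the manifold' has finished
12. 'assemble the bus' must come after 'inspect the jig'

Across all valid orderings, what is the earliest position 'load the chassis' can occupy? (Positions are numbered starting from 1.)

5

The tasks that are forced before 'load the chassis', directly or transitively, are 'initialize the sensor array', 'test the manifold', 'stage the spindle', 'mount the coolant loop'. That's 4 tasks.
With 4 mandatory predecessors, the earliest 'load the chassis' can sit is position 4+1 = 5, and placing just those 4 first achieves it.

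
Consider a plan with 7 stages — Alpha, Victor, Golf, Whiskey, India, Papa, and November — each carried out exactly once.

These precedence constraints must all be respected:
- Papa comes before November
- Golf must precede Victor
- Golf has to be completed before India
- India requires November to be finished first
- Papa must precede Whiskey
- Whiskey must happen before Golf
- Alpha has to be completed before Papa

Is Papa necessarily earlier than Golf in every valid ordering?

Yes

Chaining the stated constraints: Papa → Whiskey → Golf.
That forces Papa before Golf in every valid schedule.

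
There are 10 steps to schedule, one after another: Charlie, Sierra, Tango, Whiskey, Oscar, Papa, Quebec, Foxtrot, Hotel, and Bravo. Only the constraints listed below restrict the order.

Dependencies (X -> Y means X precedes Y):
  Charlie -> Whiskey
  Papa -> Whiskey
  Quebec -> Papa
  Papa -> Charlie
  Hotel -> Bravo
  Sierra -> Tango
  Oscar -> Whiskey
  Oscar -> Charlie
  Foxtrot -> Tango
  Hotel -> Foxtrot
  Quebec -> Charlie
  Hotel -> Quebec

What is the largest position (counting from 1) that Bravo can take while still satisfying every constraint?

No constraint forces any step after Bravo, so it can be placed last, in position 10.

10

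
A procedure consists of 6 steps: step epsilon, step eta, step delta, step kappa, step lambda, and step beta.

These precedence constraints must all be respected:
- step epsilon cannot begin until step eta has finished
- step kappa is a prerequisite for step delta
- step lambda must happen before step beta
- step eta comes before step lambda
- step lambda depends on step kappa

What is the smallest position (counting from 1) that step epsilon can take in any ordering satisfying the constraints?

2

The only step forced before step epsilon (directly or transitively) is step eta.
With 1 mandatory predecessor, the earliest step epsilon can sit is position 1+1 = 2, and placing just that one first achieves it.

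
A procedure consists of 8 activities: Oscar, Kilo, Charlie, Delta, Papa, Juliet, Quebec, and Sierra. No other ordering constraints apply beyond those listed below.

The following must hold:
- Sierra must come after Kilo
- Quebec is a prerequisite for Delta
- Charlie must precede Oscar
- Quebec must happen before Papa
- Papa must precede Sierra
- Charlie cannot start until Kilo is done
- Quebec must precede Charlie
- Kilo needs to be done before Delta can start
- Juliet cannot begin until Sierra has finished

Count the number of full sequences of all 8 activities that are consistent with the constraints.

2 activities have no prerequisites (Kilo, Quebec), so any of them could come first.
Enumerating by repeatedly choosing an available activity (one whose prerequisites are all placed) gives 150 distinct complete orderings.

150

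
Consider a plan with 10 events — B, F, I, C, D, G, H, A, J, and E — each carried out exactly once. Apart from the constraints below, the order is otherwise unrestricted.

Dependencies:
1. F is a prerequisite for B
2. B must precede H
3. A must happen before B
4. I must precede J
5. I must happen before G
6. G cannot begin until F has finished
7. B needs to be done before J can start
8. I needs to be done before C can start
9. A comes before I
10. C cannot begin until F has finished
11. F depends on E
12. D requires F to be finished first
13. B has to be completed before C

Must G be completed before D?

No chain of constraints connects G to D in either direction.
A valid ordering placing D before G exists, so the answer is no.

No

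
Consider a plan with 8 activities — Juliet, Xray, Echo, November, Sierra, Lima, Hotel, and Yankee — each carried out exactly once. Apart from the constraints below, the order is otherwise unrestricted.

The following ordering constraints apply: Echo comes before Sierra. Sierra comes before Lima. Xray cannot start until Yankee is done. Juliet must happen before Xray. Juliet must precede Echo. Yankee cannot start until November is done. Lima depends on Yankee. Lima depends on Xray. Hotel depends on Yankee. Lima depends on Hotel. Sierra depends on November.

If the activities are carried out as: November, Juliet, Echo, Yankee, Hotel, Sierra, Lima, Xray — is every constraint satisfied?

No

The sequence places Lima ahead of Xray.
But one of the constraints requires Xray before Lima, so this ordering violates it.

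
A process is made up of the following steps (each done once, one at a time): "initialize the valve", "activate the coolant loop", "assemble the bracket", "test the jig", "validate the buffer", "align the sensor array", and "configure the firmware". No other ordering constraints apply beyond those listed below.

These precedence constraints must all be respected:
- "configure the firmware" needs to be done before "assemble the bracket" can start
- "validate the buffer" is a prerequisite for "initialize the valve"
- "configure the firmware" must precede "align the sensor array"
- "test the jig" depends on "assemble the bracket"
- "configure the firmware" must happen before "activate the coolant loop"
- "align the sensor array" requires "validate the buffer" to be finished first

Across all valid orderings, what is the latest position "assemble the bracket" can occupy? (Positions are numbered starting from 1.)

6

Following the constraints forward from "assemble the bracket", its only required successor is "test the jig".
With 1 mandatory successor out of 7 steps total, the latest slot for "assemble the bracket" is 7−1 = 6, and it's reachable by doing all non-successors before "assemble the bracket".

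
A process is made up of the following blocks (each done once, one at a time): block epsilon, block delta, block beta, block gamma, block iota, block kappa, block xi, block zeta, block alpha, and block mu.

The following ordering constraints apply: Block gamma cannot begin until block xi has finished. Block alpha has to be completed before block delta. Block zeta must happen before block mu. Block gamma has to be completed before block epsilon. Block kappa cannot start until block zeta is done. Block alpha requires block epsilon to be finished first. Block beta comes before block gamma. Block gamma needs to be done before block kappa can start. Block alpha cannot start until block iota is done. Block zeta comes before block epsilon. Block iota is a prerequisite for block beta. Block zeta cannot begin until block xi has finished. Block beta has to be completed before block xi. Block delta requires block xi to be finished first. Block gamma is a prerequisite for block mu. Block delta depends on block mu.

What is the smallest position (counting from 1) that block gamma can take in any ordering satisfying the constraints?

4

The blocks that are forced before block gamma, directly or transitively, are block beta, block iota, block xi. That's 3 blocks.
With 3 mandatory predecessors, the earliest block gamma can sit is position 3+1 = 4, and placing just those 3 first achieves it.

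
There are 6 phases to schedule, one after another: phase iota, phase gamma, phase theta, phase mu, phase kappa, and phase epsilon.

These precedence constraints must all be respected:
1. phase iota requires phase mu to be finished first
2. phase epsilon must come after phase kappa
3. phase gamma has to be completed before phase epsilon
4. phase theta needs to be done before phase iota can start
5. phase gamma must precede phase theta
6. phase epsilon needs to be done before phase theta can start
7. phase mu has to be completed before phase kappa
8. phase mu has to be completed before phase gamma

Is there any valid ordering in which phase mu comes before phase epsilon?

The constraints force phase mu before phase epsilon, so yes — every valid ordering has phase mu earlier.

Yes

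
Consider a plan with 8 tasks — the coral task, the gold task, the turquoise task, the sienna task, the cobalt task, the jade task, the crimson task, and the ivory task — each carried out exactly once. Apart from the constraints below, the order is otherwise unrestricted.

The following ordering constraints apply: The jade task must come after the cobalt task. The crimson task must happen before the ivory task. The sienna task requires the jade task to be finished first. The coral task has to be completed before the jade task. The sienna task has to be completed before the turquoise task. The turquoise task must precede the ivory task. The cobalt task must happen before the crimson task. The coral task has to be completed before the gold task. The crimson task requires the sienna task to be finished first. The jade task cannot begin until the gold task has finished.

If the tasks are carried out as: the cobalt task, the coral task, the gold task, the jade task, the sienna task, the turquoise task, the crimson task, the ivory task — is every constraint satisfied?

Yes

Every stated constraint is respected: the cobalt task sits at position 1, ahead of the crimson task at position 7, and each of the other listed pairs likewise has the predecessor earlier in the sequence.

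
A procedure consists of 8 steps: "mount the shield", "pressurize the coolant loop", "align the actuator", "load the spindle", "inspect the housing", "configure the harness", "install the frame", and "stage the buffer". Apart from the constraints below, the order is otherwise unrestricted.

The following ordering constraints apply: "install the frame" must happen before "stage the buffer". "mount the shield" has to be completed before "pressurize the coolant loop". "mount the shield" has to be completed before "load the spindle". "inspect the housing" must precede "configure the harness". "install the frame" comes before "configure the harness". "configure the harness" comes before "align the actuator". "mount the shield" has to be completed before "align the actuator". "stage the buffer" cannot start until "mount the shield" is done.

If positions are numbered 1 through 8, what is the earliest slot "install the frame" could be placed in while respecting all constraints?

Nothing is required before "install the frame"; it can be the very first step.

1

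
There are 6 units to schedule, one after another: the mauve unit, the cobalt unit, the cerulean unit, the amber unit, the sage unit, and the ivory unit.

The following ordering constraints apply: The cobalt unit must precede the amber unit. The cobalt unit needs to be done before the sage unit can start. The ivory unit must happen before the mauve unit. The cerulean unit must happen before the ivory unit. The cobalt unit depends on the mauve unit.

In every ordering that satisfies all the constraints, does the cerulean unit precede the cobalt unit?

Yes

Tracing the constraints gives a chain: the cerulean unit → the ivory unit → the mauve unit → the cobalt unit.
That forces the cerulean unit before the cobalt unit in every valid schedule.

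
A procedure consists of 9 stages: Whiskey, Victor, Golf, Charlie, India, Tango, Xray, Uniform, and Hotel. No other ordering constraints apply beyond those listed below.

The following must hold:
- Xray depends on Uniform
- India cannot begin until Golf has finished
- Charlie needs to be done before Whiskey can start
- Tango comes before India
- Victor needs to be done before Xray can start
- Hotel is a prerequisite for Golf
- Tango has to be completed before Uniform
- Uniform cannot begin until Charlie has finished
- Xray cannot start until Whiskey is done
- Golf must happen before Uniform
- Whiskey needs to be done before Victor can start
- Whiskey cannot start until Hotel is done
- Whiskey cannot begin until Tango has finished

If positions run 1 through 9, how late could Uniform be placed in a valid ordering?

The only stage forced after Uniform (directly or by a chain) is Xray.
So at least 1 stage follows Uniform, putting Uniform no later than position 8. That position is achievable by scheduling everything else first.

8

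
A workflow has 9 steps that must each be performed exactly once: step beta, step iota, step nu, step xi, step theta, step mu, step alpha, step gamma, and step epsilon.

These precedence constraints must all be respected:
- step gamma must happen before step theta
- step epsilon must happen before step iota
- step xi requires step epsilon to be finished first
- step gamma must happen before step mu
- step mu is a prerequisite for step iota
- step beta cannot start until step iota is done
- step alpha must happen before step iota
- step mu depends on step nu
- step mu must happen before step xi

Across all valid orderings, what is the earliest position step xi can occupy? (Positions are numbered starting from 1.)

The steps that are forced before step xi, directly or transitively, are step nu, step mu, step gamma, step epsilon. That's 4 steps.
So at minimum 4 steps come before step xi, putting step xi no earlier than position 5. That position is achievable by scheduling exactly those predecessors first.

5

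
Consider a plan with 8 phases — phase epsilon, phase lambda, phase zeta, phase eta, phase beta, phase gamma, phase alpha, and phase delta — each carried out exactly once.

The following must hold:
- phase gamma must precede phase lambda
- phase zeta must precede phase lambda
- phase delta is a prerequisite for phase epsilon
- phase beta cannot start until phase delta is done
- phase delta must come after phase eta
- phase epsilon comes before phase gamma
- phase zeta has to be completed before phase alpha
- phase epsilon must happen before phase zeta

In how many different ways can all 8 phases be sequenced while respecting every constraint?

Phase eta is the only phase with nothing required before it, so every ordering starts there.
Enumerating by repeatedly choosing an available phase (one whose prerequisites are all placed) gives 30 distinct complete orderings.

30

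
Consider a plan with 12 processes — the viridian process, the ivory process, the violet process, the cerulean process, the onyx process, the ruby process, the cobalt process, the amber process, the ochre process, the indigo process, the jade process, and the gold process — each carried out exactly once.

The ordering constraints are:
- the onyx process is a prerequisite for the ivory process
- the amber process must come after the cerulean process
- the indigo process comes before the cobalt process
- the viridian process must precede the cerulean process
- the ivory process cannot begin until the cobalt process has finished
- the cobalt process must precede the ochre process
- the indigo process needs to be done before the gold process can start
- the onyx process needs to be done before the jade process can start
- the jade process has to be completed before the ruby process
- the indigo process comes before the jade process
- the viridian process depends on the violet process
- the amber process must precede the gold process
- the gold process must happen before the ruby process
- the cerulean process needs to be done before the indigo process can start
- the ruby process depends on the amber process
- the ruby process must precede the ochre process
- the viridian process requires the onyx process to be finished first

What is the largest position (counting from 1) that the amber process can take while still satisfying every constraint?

9

Following every chain forward from the amber process, the processes that must come later are the ruby process, the ochre process, the gold process — 3 of them.
With 3 mandatory successors out of 12 processes total, the latest slot for the amber process is 12−3 = 9, and it's reachable by doing all non-successors before the amber process.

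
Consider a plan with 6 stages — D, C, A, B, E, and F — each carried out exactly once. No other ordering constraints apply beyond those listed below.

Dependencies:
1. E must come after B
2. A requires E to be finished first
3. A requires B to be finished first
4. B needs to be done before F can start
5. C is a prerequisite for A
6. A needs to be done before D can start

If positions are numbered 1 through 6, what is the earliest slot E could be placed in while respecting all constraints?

The only stage forced before E (directly or transitively) is B.
With 1 mandatory predecessor, the earliest E can sit is position 1+1 = 2, and placing just that one first achieves it.

2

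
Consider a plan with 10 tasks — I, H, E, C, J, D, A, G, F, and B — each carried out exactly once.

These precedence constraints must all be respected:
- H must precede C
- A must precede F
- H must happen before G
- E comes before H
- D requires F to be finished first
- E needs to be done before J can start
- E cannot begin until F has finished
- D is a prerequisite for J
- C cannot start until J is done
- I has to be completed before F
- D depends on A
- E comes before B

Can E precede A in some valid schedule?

No

There is a dependency chain A → F → E, so E always comes after A.
Hence E can never be scheduled before A.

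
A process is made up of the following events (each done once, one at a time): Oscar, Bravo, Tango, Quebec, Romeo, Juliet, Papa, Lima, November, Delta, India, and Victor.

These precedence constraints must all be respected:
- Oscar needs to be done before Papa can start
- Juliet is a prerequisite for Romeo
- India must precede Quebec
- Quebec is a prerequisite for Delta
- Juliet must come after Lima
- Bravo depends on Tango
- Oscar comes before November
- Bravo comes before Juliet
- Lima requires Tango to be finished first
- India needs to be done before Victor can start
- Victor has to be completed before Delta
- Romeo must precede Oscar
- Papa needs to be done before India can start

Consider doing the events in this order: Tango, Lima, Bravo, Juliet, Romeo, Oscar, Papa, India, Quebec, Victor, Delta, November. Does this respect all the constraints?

Yes

Checking each listed constraint against this order: for instance, Oscar is in position 6 and November in position 12, so that constraint holds — and the remaining constraints check out the same way.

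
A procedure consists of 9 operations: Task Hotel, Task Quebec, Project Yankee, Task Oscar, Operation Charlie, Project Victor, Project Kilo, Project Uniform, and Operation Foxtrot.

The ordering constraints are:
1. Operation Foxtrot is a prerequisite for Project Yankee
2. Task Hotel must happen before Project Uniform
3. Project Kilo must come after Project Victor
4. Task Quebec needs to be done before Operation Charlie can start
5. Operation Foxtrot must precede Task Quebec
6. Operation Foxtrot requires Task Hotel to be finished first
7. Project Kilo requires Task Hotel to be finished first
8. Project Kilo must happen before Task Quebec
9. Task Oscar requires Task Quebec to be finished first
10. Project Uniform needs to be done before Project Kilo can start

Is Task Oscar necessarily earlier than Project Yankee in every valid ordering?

No

No chain of constraints connects Task Oscar to Project Yankee in either direction.
A valid ordering placing Project Yankee before Task Oscar exists, so the answer is no.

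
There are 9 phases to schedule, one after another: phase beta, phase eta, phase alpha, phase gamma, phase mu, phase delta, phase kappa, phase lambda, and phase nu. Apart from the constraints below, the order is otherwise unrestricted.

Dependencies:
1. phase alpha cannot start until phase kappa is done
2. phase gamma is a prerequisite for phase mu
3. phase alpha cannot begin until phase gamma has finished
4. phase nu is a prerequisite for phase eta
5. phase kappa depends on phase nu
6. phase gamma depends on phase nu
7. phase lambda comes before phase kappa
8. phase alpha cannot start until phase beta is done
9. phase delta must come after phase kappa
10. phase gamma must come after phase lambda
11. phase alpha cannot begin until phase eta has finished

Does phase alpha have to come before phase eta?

The constraints actually force phase eta before phase alpha (via phase eta → phase alpha), not the other way around.
So phase alpha never precedes phase eta.

No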